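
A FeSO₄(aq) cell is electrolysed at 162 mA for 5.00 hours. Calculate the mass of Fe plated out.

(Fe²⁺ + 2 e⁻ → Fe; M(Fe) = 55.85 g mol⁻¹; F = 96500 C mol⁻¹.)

Q = I·t = 0.1620 A × 18000 s = 2916 C.
n(e⁻) = Q/F = 2916 / 96500 = 0.03022 mol.
Fe²⁺ + 2 e⁻ → Fe, so n(Fe) = n(e⁻)/2 = 0.01511 mol.
m = n·M = 0.01511 × 55.85 = 0.844 g.

0.844 g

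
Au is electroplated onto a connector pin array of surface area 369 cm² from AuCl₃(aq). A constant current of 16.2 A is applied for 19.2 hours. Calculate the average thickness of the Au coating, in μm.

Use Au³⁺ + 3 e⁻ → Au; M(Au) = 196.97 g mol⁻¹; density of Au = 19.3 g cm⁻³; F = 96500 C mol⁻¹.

1070 μm

Q = I·t = 16.20 × 69120 = 1120000 C; n(e⁻) = 11.60 mol.
n(Au) = n(e⁻)/3 = 3.868 mol, so m = 3.868 × 196.97 = 761.9 g.
Volume = m/ρ = 761.9 / 19.3 = 39.47 cm³.
Thickness = V/A = 39.47 / 369 = 0.107 cm = 1070 μm.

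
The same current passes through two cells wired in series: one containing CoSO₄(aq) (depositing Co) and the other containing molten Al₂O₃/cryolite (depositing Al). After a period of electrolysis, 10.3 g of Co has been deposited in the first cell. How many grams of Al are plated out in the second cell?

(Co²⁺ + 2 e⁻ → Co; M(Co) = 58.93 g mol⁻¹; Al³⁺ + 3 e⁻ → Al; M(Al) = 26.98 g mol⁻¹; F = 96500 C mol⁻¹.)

3.14 g

n(Co) = 10.3 / 58.93 = 0.1748 mol.
Since Co²⁺ + 2 e⁻ → Co, n(e⁻) passed = 2 × 0.1748 = 0.3496 mol.
Cells in series carry the same charge, so the same 0.3496 mol of electrons passes through cell 2.
Al³⁺ + 3 e⁻ → Al, so n(Al) = 0.3496 / 3 = 0.1165 mol.
m(Al) = 0.1165 × 26.98 = 3.14 g.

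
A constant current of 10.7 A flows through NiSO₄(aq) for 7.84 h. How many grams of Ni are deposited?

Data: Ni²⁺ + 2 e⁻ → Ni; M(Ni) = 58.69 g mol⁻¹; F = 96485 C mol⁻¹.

91.8 g

Q = I·t = 10.70 A × 28224 s = 302000 C.
n(e⁻) = Q/F = 302000 / 96485 = 3.130 mol.
Ni²⁺ + 2 e⁻ → Ni, so n(Ni) = n(e⁻)/2 = 1.565 mol.
m = n·M = 1.565 × 58.69 = 91.8 g.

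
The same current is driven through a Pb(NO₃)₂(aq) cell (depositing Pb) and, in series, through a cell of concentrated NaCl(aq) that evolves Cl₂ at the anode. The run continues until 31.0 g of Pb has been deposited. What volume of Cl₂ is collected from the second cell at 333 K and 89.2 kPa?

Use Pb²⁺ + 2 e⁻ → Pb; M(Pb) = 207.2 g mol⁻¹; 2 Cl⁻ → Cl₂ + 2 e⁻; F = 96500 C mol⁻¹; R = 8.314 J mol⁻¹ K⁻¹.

4.64 L

n(Pb) = 31.0 / 207.2 = 0.1496 mol, so n(e⁻) = 2 × 0.1496 = 0.2992 mol.
The cells are in series, so the same 0.2992 mol of electrons passes through the second cell.
2 Cl⁻ → Cl₂ + 2 e⁻ — 2 mol e⁻ per mol Cl₂, so n(Cl₂) = 0.2992/2 = 0.1496 mol.
V = nRT/P = (0.1496 × 8.314 × 333) / (89.2 × 10³) = 0.00464 m³ = 4.64 L.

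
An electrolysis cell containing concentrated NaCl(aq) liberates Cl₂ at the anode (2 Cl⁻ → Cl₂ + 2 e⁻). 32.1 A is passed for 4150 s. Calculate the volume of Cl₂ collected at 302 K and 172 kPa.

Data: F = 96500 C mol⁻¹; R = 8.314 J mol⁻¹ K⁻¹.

Q = I·t = 32.10 A × 4150.0 s = 133200 C.
n(e⁻) = Q/F = 133200 / 96500 = 1.380 mol.
2 electrons are transferred per Cl₂ molecule, so n(Cl₂) = 1.380 / 2 = 0.6902 mol.
V = nRT/P = (0.6902 × 8.314 × 302) / (172 × 10³ Pa) = 0.0101 m³ = 10.1 L.

10.1 L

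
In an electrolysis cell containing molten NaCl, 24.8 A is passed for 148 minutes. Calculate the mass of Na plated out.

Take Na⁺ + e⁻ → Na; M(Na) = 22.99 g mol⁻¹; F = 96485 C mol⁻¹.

Q = I·t = 24.80 A × 8880.0 s = 220200 C.
n(e⁻) = Q/F = 220200 / 96485 = 2.282 mol.
Na⁺ + e⁻ → Na, so n(Na) = n(e⁻)/1 = 2.282 mol.
m = n·M = 2.282 × 22.99 = 52.5 g.

52.5 g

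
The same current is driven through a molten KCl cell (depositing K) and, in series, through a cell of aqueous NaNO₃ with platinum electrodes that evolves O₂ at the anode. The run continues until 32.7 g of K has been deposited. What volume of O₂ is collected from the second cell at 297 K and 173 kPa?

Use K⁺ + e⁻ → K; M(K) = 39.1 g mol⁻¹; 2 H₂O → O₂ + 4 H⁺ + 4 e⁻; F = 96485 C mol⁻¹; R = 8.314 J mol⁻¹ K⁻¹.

n(K) = 32.7 / 39.1 = 0.8363 mol, so n(e⁻) = 1 × 0.8363 = 0.8363 mol.
The cells are in series, so the same 0.8363 mol of electrons passes through the second cell.
2 H₂O → O₂ + 4 H⁺ + 4 e⁻ — 4 mol e⁻ per mol O₂, so n(O₂) = 0.8363/4 = 0.2091 mol.
V = nRT/P = (0.2091 × 8.314 × 297) / (173 × 10³) = 0.00298 m³ = 2.98 L.

2.98 L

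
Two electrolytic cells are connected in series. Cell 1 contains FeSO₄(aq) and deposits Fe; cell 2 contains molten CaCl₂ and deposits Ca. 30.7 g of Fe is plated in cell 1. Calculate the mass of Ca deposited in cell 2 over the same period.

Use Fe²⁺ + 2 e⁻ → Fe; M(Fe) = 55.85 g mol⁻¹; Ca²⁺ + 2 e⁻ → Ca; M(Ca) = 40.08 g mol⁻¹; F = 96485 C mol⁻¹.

22.0 g

n(Fe) = 30.7 / 55.85 = 0.5497 mol.
Since Fe²⁺ + 2 e⁻ → Fe, n(e⁻) passed = 2 × 0.5497 = 1.099 mol.
Cells in series carry the same charge, so the same 1.099 mol of electrons passes through cell 2.
Ca²⁺ + 2 e⁻ → Ca, so n(Ca) = 1.099 / 2 = 0.5497 mol.
m(Ca) = 0.5497 × 40.08 = 22.0 g.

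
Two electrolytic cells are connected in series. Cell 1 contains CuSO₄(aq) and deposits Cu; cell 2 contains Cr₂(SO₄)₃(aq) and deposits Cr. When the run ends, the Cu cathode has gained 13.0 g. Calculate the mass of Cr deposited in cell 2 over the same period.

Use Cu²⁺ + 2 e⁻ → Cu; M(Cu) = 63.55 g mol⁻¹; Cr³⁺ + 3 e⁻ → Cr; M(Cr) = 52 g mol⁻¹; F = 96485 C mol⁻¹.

n(Cu) = 13.0 / 63.55 = 0.2046 mol.
Since Cu²⁺ + 2 e⁻ → Cu, n(e⁻) passed = 2 × 0.2046 = 0.4091 mol.
Cells in series carry the same charge, so the same 0.4091 mol of electrons passes through cell 2.
Cr³⁺ + 3 e⁻ → Cr, so n(Cr) = 0.4091 / 3 = 0.1364 mol.
m(Cr) = 0.1364 × 52 = 7.09 g.

7.09 g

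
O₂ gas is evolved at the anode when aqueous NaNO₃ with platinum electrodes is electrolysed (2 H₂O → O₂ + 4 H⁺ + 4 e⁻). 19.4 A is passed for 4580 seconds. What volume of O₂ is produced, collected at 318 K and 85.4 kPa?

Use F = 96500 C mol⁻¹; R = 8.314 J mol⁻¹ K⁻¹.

7.13 L

Q = I·t = 19.40 A × 4580.0 s = 88850 C.
n(e⁻) = Q/F = 88850 / 96500 = 0.9207 mol.
4 electrons are transferred per O₂ molecule, so n(O₂) = 0.9207 / 4 = 0.2302 mol.
V = nRT/P = (0.2302 × 8.314 × 318) / (85.4 × 10³ Pa) = 0.00713 m³ = 7.13 L.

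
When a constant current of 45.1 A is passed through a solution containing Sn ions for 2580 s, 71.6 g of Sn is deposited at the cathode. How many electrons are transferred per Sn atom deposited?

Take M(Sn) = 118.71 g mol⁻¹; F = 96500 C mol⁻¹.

2

Q = I·t = 45.10 A × 2580.0 s = 116400 C, so n(e⁻) = 116400/96500 = 1.206 mol.
n(Sn) deposited = 71.6 / 118.71 = 0.6032 mol.
Electrons per atom = n(e⁻)/n(Sn) = 1.206 / 0.6032 = 2.00 ≈ 2, so the ion is Sn²⁺.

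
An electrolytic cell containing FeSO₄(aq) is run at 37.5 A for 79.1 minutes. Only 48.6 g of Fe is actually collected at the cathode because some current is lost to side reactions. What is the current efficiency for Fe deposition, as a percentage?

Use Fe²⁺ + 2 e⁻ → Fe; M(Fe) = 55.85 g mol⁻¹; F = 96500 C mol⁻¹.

Q = I·t = 37.50 × 4746.0 = 178000 C; n(e⁻) = 178000/96500 = 1.844 mol.
Theoretical n(Fe) = n(e⁻)/2 = 0.9222 mol, i.e. m_theo = 0.9222 × 55.85 = 51.50 g.
Efficiency = m_actual / m_theo = 48.6 / 51.50 = 94.4 %.

94.4 %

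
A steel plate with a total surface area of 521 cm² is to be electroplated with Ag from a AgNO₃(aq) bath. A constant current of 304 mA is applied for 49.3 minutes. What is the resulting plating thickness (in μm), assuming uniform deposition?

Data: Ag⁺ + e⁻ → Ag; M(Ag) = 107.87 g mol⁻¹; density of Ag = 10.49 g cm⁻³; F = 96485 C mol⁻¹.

Q = I·t = 0.3040 × 2958.0 = 899.2 C; n(e⁻) = 0.009320 mol.
n(Ag) = n(e⁻)/1 = 0.009320 mol, so m = 0.009320 × 107.87 = 1.005 g.
Volume = m/ρ = 1.005 / 10.49 = 0.09584 cm³.
Thickness = V/A = 0.09584 / 521 = 1.84 × 10⁻⁴ cm = 1.84 μm.

1.84 μm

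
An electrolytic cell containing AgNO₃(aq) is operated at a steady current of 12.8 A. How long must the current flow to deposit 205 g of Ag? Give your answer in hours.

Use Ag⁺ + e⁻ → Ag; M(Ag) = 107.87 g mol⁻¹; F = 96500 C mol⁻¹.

n(Ag) = m/M = 205 / 107.87 = 1.900 mol.
Each Ag atom requires 1 electron, so n(e⁻) = 1 × 1.900 = 1.900 mol.
Q = n(e⁻)·F = 1.900 × 96500 = 183400 C.
t = Q/I = 183400 / 12.80 A = 14330 s = 3.98 h.

3.98 h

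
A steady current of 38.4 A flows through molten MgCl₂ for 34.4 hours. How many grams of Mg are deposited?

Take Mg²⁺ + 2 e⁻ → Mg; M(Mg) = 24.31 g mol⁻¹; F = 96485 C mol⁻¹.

599 g

Q = I·t = 38.40 A × 123840 s = 4755000 C.
n(e⁻) = Q/F = 4755000 / 96485 = 49.29 mol.
Mg²⁺ + 2 e⁻ → Mg, so n(Mg) = n(e⁻)/2 = 24.64 mol.
m = n·M = 24.64 × 24.31 = 599 g.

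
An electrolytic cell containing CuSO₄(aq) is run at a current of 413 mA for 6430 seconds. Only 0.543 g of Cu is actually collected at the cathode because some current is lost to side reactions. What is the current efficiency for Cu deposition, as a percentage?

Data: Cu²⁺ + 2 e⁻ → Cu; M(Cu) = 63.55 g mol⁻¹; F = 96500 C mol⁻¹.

Q = I·t = 0.4130 × 6430.0 = 2656 C; n(e⁻) = 2656/96500 = 0.02752 mol.
Theoretical n(Cu) = n(e⁻)/2 = 0.01376 mol, i.e. m_theo = 0.01376 × 63.55 = 0.8744 g.
Efficiency = m_actual / m_theo = 0.543 / 0.8744 = 62.1 %.

62.1 %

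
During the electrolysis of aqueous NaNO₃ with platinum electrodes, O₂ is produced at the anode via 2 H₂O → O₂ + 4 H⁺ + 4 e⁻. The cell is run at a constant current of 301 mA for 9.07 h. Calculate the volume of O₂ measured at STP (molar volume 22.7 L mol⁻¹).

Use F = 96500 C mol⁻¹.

Q = I·t = 0.3010 A × 32652 s = 9828 C.
n(e⁻) = Q/F = 9828 / 96500 = 0.1018 mol.
4 electrons are transferred per O₂ molecule, so n(O₂) = 0.1018 / 4 = 0.02546 mol.
V = n × V_m = 0.02546 × 22.7 = 0.578 L.

0.578 L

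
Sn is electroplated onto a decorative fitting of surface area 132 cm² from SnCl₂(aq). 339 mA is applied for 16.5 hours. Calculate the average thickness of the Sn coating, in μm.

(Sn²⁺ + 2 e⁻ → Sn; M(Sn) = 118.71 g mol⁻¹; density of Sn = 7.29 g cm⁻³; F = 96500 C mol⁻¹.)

Q = I·t = 0.3390 × 59400 = 20140 C; n(e⁻) = 0.2087 mol.
n(Sn) = n(e⁻)/2 = 0.1043 mol, so m = 0.1043 × 118.71 = 12.39 g.
Volume = m/ρ = 12.39 / 7.29 = 1.699 cm³.
Thickness = V/A = 1.699 / 132 = 0.0129 cm = 129 μm.

129 μm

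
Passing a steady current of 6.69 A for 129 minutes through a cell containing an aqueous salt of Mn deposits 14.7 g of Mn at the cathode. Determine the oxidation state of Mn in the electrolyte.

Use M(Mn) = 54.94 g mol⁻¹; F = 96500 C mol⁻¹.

Q = I·t = 6.690 A × 7740.0 s = 51780 C, so n(e⁻) = 51780/96500 = 0.5366 mol.
n(Mn) deposited = 14.7 / 54.94 = 0.2676 mol.
Electrons per atom = n(e⁻)/n(Mn) = 0.5366 / 0.2676 = 2.01 ≈ 2, so the ion is Mn²⁺.

+2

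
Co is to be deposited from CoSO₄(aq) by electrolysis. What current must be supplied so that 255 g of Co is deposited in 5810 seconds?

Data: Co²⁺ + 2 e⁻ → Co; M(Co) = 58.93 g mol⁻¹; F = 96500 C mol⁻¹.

n(Co) = 255 / 58.93 = 4.327 mol.
n(e⁻) = 2 × 4.327 = 8.654 mol.
Q = n(e⁻)·F = 8.654 × 96500 = 835100 C.
I = Q/t = 835100 / 5810.0 s = 144 A.

144 A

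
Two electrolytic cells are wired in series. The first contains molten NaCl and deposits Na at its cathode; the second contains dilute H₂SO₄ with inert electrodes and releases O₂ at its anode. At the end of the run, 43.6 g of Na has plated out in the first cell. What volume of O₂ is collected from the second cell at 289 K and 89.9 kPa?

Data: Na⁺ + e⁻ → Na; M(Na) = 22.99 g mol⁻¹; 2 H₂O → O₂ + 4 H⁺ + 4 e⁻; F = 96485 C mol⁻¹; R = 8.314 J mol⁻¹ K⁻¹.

n(Na) = 43.6 / 22.99 = 1.896 mol, so n(e⁻) = 1 × 1.896 = 1.896 mol.
The cells are in series, so the same 1.896 mol of electrons passes through the second cell.
2 H₂O → O₂ + 4 H⁺ + 4 e⁻ — 4 mol e⁻ per mol O₂, so n(O₂) = 1.896/4 = 0.4741 mol.
V = nRT/P = (0.4741 × 8.314 × 289) / (89.9 × 10³) = 0.0127 m³ = 12.7 L.

12.7 L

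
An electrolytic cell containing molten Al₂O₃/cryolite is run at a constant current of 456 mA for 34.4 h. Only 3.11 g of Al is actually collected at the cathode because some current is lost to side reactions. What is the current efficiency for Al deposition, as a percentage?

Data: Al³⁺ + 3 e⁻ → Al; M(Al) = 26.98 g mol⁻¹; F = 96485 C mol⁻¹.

Q = I·t = 0.4560 × 123840 = 56470 C; n(e⁻) = 56470/96485 = 0.5853 mol.
Theoretical n(Al) = n(e⁻)/3 = 0.1951 mol, i.e. m_theo = 0.1951 × 26.98 = 5.264 g.
Efficiency = m_actual / m_theo = 3.11 / 5.264 = 59.1 %.

59.1 %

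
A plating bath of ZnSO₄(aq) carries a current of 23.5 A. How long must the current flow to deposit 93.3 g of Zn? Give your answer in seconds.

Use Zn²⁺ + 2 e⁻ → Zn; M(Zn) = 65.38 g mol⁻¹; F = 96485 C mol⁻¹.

11700 s

n(Zn) = m/M = 93.3 / 65.38 = 1.427 mol.
Each Zn atom requires 2 electrons, so n(e⁻) = 2 × 1.427 = 2.854 mol.
Q = n(e⁻)·F = 2.854 × 96485 = 275400 C.
t = Q/I = 275400 / 23.50 A = 11720 s.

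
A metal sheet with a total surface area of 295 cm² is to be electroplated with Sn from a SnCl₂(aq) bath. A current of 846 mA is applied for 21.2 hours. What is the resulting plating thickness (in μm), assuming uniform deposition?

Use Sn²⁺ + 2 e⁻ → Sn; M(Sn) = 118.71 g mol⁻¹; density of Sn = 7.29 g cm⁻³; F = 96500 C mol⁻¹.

Q = I·t = 0.8460 × 76320 = 64570 C; n(e⁻) = 0.6691 mol.
n(Sn) = n(e⁻)/2 = 0.3345 mol, so m = 0.3345 × 118.71 = 39.71 g.
Volume = m/ρ = 39.71 / 7.29 = 5.448 cm³.
Thickness = V/A = 5.448 / 295 = 0.0185 cm = 185 μm.

185 μm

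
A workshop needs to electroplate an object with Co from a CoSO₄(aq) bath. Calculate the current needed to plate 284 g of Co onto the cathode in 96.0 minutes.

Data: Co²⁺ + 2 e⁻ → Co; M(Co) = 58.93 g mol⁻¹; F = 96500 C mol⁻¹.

161 A

n(Co) = 284 / 58.93 = 4.819 mol.
n(e⁻) = 2 × 4.819 = 9.639 mol.
Q = n(e⁻)·F = 9.639 × 96500 = 930100 C.
I = Q/t = 930100 / 5760.0 s = 161 A.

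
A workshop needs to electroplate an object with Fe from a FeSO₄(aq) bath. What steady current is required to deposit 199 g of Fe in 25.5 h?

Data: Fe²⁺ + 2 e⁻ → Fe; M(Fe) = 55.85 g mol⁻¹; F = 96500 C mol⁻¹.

7.49 A

n(Fe) = 199 / 55.85 = 3.563 mol.
n(e⁻) = 2 × 3.563 = 7.126 mol.
Q = n(e⁻)·F = 7.126 × 96500 = 687700 C.
I = Q/t = 687700 / 91800 s = 7.49 A.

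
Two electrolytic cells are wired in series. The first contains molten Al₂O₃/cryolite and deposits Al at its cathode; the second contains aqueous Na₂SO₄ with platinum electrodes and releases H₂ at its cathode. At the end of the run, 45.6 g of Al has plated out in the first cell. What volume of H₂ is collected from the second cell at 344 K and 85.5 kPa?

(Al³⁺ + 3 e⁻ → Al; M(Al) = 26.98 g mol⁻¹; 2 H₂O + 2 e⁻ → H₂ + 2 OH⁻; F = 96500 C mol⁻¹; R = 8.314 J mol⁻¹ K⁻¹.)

84.8 L

n(Al) = 45.6 / 26.98 = 1.690 mol, so n(e⁻) = 3 × 1.690 = 5.070 mol.
The cells are in series, so the same 5.070 mol of electrons passes through the second cell.
2 H₂O + 2 e⁻ → H₂ + 2 OH⁻ — 2 mol e⁻ per mol H₂, so n(H₂) = 5.070/2 = 2.535 mol.
V = nRT/P = (2.535 × 8.314 × 344) / (85.5 × 10³) = 0.0848 m³ = 84.8 L.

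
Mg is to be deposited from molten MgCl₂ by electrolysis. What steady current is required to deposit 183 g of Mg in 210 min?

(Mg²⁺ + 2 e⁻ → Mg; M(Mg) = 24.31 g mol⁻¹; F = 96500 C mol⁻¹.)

115 A

n(Mg) = 183 / 24.31 = 7.528 mol.
n(e⁻) = 2 × 7.528 = 15.06 mol.
Q = n(e⁻)·F = 15.06 × 96500 = 1453000 C.
I = Q/t = 1453000 / 12600 s = 115 A.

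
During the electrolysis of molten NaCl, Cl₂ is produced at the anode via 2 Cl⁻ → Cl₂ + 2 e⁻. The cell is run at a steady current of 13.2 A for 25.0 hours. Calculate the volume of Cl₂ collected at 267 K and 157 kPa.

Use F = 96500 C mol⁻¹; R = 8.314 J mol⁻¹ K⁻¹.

87.0 L

Q = I·t = 13.20 A × 90000 s = 1188000 C.
n(e⁻) = Q/F = 1188000 / 96500 = 12.31 mol.
2 electrons are transferred per Cl₂ molecule, so n(Cl₂) = 12.31 / 2 = 6.155 mol.
V = nRT/P = (6.155 × 8.314 × 267) / (157 × 10³ Pa) = 0.0870 m³ = 87.0 L.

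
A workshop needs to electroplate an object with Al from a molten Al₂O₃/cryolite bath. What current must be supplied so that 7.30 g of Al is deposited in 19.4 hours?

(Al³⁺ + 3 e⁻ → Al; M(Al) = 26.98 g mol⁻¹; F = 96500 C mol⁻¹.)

n(Al) = 7.30 / 26.98 = 0.2706 mol.
n(e⁻) = 3 × 0.2706 = 0.8117 mol.
Q = n(e⁻)·F = 0.8117 × 96500 = 78330 C.
I = Q/t = 78330 / 69840 s = 1.12 A.

1.12 A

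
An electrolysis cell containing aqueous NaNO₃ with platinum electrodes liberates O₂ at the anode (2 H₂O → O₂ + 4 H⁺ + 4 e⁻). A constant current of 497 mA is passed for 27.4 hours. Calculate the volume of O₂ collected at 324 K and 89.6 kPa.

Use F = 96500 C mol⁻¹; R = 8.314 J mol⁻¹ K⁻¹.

3.82 L

Q = I·t = 0.4970 A × 98640 s = 49020 C.
n(e⁻) = Q/F = 49020 / 96500 = 0.5080 mol.
4 electrons are transferred per O₂ molecule, so n(O₂) = 0.5080 / 4 = 0.1270 mol.
V = nRT/P = (0.1270 × 8.314 × 324) / (89.6 × 10³ Pa) = 0.00382 m³ = 3.82 L.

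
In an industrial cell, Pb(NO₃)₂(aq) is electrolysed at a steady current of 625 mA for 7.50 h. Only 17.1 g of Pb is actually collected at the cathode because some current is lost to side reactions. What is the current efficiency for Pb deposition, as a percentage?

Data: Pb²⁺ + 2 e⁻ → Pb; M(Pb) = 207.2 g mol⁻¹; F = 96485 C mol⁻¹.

94.4 %

Q = I·t = 0.6250 × 27000 = 16880 C; n(e⁻) = 16880/96485 = 0.1749 mol.
Theoretical n(Pb) = n(e⁻)/2 = 0.08745 mol, i.e. m_theo = 0.08745 × 207.2 = 18.12 g.
Efficiency = m_actual / m_theo = 17.1 / 18.12 = 94.4 %.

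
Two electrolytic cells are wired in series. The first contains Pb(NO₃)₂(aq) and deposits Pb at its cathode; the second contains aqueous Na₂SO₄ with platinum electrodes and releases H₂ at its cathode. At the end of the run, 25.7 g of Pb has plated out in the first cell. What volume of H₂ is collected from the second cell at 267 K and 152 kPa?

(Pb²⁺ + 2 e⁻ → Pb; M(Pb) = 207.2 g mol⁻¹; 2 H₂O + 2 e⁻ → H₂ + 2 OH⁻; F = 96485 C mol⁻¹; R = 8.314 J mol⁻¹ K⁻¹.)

n(Pb) = 25.7 / 207.2 = 0.1240 mol, so n(e⁻) = 2 × 0.1240 = 0.2481 mol.
The cells are in series, so the same 0.2481 mol of electrons passes through the second cell.
2 H₂O + 2 e⁻ → H₂ + 2 OH⁻ — 2 mol e⁻ per mol H₂, so n(H₂) = 0.2481/2 = 0.1240 mol.
V = nRT/P = (0.1240 × 8.314 × 267) / (152 × 10³) = 0.00181 m³ = 1.81 L.

1.81 L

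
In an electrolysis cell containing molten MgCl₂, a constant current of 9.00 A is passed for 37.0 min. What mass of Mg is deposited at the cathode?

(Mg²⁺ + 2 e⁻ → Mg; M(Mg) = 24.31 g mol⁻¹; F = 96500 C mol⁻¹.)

2.52 g

Q = I·t = 9.000 A × 2220.0 s = 19980 C.
n(e⁻) = Q/F = 19980 / 96500 = 0.2070 mol.
Mg²⁺ + 2 e⁻ → Mg, so n(Mg) = n(e⁻)/2 = 0.1035 mol.
m = n·M = 0.1035 × 24.31 = 2.52 g.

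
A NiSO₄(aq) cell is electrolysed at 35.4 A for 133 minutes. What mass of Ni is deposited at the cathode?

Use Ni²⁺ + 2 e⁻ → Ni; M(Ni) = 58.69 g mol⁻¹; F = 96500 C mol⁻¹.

85.9 g

Q = I·t = 35.40 A × 7980.0 s = 282500 C.
n(e⁻) = Q/F = 282500 / 96500 = 2.927 mol.
Ni²⁺ + 2 e⁻ → Ni, so n(Ni) = n(e⁻)/2 = 1.464 mol.
m = n·M = 1.464 × 58.69 = 85.9 g.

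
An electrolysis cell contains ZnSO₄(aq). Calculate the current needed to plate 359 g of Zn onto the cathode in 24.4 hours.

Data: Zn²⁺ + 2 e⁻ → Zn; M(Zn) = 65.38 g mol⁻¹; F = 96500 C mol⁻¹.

n(Zn) = 359 / 65.38 = 5.491 mol.
n(e⁻) = 2 × 5.491 = 10.98 mol.
Q = n(e⁻)·F = 10.98 × 96500 = 1060000 C.
I = Q/t = 1060000 / 87840 s = 12.1 A.

12.1 A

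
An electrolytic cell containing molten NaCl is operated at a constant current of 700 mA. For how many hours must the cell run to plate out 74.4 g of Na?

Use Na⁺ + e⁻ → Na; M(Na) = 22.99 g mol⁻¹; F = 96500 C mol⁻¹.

n(Na) = m/M = 74.4 / 22.99 = 3.236 mol.
Each Na atom requires 1 electron, so n(e⁻) = 1 × 3.236 = 3.236 mol.
Q = n(e⁻)·F = 3.236 × 96500 = 312300 C.
t = Q/I = 312300 / 0.7000 A = 446100 s = 124 h.

124 h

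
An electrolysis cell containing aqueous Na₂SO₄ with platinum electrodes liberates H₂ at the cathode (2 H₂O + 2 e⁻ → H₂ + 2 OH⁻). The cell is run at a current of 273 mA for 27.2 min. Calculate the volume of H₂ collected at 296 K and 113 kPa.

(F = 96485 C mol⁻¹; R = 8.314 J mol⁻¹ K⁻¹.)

Q = I·t = 0.2730 A × 1632.0 s = 445.5 C.
n(e⁻) = Q/F = 445.5 / 96485 = 0.004618 mol.
2 electrons are transferred per H₂ molecule, so n(H₂) = 0.004618 / 2 = 0.002309 mol.
V = nRT/P = (0.002309 × 8.314 × 296) / (113 × 10³ Pa) = 5.03 × 10⁻⁵ m³ = 0.0503 L.

0.0503 L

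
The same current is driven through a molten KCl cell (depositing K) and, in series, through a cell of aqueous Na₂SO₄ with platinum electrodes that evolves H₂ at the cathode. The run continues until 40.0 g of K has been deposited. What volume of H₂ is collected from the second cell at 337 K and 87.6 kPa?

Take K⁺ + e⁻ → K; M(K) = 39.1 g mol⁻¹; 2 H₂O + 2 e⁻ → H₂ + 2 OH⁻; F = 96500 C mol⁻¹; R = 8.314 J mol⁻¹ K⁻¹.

n(K) = 40.0 / 39.1 = 1.023 mol, so n(e⁻) = 1 × 1.023 = 1.023 mol.
The cells are in series, so the same 1.023 mol of electrons passes through the second cell.
2 H₂O + 2 e⁻ → H₂ + 2 OH⁻ — 2 mol e⁻ per mol H₂, so n(H₂) = 1.023/2 = 0.5115 mol.
V = nRT/P = (0.5115 × 8.314 × 337) / (87.6 × 10³) = 0.0164 m³ = 16.4 L.

16.4 L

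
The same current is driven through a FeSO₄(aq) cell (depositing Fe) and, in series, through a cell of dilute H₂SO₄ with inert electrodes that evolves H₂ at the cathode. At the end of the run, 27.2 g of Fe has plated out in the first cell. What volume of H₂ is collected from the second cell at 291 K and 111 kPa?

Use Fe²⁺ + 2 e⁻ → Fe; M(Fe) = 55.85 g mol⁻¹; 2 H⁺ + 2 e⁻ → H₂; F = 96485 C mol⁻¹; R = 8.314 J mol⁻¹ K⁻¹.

n(Fe) = 27.2 / 55.85 = 0.4870 mol, so n(e⁻) = 2 × 0.4870 = 0.9740 mol.
The cells are in series, so the same 0.9740 mol of electrons passes through the second cell.
2 H⁺ + 2 e⁻ → H₂ — 2 mol e⁻ per mol H₂, so n(H₂) = 0.9740/2 = 0.4870 mol.
V = nRT/P = (0.4870 × 8.314 × 291) / (111 × 10³) = 0.0106 m³ = 10.6 L.

10.6 L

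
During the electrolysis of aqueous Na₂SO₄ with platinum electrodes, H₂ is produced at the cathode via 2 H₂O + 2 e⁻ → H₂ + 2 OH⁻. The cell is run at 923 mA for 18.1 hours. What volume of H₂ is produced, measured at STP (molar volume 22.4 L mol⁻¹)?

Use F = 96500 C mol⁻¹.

Q = I·t = 0.9230 A × 65160 s = 60140 C.
n(e⁻) = Q/F = 60140 / 96500 = 0.6232 mol.
2 electrons are transferred per H₂ molecule, so n(H₂) = 0.6232 / 2 = 0.3116 mol.
V = n × V_m = 0.3116 × 22.4 = 6.98 L.

6.98 L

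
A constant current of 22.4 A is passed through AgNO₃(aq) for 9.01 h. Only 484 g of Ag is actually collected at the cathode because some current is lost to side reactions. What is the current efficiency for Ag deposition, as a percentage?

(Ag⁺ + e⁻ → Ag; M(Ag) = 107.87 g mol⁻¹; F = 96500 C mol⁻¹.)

59.6 %

Q = I·t = 22.40 × 32436 = 726600 C; n(e⁻) = 726600/96500 = 7.529 mol.
Theoretical n(Ag) = n(e⁻)/1 = 7.529 mol, i.e. m_theo = 7.529 × 107.87 = 812.2 g.
Efficiency = m_actual / m_theo = 484 / 812.2 = 59.6 %.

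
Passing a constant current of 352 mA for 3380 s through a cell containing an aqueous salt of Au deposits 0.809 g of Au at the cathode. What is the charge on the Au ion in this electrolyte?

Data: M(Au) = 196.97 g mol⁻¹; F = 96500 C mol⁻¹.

Q = I·t = 0.3520 A × 3380.0 s = 1190 C, so n(e⁻) = 1190/96500 = 0.01233 mol.
n(Au) deposited = 0.809 / 196.97 = 0.004107 mol.
Electrons per atom = n(e⁻)/n(Au) = 0.01233 / 0.004107 = 3.00 ≈ 3, so the ion is Au³⁺.

+3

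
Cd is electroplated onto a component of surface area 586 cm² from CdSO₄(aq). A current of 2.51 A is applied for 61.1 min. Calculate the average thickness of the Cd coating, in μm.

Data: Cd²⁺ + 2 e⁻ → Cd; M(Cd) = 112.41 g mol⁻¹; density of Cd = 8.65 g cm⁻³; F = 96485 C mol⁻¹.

Q = I·t = 2.510 × 3666.0 = 9202 C; n(e⁻) = 0.09537 mol.
n(Cd) = n(e⁻)/2 = 0.04768 mol, so m = 0.04768 × 112.41 = 5.360 g.
Volume = m/ρ = 5.360 / 8.65 = 0.6197 cm³.
Thickness = V/A = 0.6197 / 586 = 0.00106 cm = 10.6 μm.

10.6 μm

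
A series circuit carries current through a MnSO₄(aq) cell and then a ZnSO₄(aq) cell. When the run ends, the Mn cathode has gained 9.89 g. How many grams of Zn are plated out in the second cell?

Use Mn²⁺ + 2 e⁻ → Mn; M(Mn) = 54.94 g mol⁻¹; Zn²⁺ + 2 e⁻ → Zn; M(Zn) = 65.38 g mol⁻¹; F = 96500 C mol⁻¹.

n(Mn) = 9.89 / 54.94 = 0.1800 mol.
Since Mn²⁺ + 2 e⁻ → Mn, n(e⁻) passed = 2 × 0.1800 = 0.3600 mol.
Cells in series carry the same charge, so the same 0.3600 mol of electrons passes through cell 2.
Zn²⁺ + 2 e⁻ → Zn, so n(Zn) = 0.3600 / 2 = 0.1800 mol.
m(Zn) = 0.1800 × 65.38 = 11.8 g.

11.8 g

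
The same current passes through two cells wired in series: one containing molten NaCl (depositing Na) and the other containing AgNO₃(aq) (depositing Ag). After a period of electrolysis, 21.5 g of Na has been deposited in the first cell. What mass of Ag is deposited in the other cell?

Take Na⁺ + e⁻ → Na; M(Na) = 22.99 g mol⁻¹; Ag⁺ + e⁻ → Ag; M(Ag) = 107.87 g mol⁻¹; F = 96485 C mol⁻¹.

n(Na) = 21.5 / 22.99 = 0.9352 mol.
Since Na⁺ + e⁻ → Na, n(e⁻) passed = 1 × 0.9352 = 0.9352 mol.
Cells in series carry the same charge, so the same 0.9352 mol of electrons passes through cell 2.
Ag⁺ + e⁻ → Ag, so n(Ag) = 0.9352 / 1 = 0.9352 mol.
m(Ag) = 0.9352 × 107.87 = 101 g.

101 g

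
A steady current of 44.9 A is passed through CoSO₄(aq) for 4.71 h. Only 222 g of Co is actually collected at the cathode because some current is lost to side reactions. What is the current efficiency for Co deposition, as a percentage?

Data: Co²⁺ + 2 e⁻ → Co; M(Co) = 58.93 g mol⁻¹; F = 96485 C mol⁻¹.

Q = I·t = 44.90 × 16956 = 761300 C; n(e⁻) = 761300/96485 = 7.891 mol.
Theoretical n(Co) = n(e⁻)/2 = 3.945 mol, i.e. m_theo = 3.945 × 58.93 = 232.5 g.
Efficiency = m_actual / m_theo = 222 / 232.5 = 95.5 %.

95.5 %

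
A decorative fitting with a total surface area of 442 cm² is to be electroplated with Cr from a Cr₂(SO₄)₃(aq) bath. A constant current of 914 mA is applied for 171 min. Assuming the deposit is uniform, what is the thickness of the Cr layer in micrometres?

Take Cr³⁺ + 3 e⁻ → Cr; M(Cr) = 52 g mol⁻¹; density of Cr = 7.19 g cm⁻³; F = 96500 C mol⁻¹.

5.30 μm

Q = I·t = 0.9140 × 10260 = 9378 C; n(e⁻) = 0.09718 mol.
n(Cr) = n(e⁻)/3 = 0.03239 mol, so m = 0.03239 × 52 = 1.684 g.
Volume = m/ρ = 1.684 / 7.19 = 0.2343 cm³.
Thickness = V/A = 0.2343 / 442 = 5.30 × 10⁻⁴ cm = 5.30 μm.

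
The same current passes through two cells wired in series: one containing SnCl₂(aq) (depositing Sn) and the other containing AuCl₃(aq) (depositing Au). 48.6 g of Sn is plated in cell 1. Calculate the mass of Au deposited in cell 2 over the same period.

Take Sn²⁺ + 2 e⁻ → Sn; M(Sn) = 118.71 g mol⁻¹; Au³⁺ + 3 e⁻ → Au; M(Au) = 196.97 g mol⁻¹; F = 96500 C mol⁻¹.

n(Sn) = 48.6 / 118.71 = 0.4094 mol.
Since Sn²⁺ + 2 e⁻ → Sn, n(e⁻) passed = 2 × 0.4094 = 0.8188 mol.
Cells in series carry the same charge, so the same 0.8188 mol of electrons passes through cell 2.
Au³⁺ + 3 e⁻ → Au, so n(Au) = 0.8188 / 3 = 0.2729 mol.
m(Au) = 0.2729 × 196.97 = 53.8 g.

53.8 g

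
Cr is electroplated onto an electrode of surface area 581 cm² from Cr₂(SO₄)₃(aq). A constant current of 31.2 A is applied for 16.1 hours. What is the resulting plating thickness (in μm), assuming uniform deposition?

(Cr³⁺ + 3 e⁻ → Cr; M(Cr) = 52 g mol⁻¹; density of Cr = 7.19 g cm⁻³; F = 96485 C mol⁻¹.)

778 μm

Q = I·t = 31.20 × 57960 = 1808000 C; n(e⁻) = 18.74 mol.
n(Cr) = n(e⁻)/3 = 6.247 mol, so m = 6.247 × 52 = 324.9 g.
Volume = m/ρ = 324.9 / 7.19 = 45.18 cm³.
Thickness = V/A = 45.18 / 581 = 0.0778 cm = 778 μm.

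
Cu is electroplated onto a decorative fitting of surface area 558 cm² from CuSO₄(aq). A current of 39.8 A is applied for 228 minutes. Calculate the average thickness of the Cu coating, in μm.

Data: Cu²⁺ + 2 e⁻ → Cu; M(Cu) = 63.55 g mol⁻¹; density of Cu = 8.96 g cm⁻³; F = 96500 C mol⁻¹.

359 μm

Q = I·t = 39.80 × 13680 = 544500 C; n(e⁻) = 5.642 mol.
n(Cu) = n(e⁻)/2 = 2.821 mol, so m = 2.821 × 63.55 = 179.3 g.
Volume = m/ρ = 179.3 / 8.96 = 20.01 cm³.
Thickness = V/A = 20.01 / 558 = 0.0359 cm = 359 μm.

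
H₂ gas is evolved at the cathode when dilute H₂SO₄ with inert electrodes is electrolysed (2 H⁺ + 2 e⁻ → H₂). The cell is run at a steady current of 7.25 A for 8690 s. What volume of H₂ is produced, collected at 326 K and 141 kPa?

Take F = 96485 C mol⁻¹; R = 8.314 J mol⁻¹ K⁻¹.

Q = I·t = 7.250 A × 8690.0 s = 63000 C.
n(e⁻) = Q/F = 63000 / 96485 = 0.6530 mol.
2 electrons are transferred per H₂ molecule, so n(H₂) = 0.6530 / 2 = 0.3265 mol.
V = nRT/P = (0.3265 × 8.314 × 326) / (141 × 10³ Pa) = 0.00628 m³ = 6.28 L.

6.28 L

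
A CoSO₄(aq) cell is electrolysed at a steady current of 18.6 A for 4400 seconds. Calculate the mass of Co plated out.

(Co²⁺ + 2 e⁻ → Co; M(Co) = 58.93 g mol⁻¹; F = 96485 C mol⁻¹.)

Q = I·t = 18.60 A × 4400.0 s = 81840 C.
n(e⁻) = Q/F = 81840 / 96485 = 0.8482 mol.
Co²⁺ + 2 e⁻ → Co, so n(Co) = n(e⁻)/2 = 0.4241 mol.
m = n·M = 0.4241 × 58.93 = 25.0 g.

25.0 g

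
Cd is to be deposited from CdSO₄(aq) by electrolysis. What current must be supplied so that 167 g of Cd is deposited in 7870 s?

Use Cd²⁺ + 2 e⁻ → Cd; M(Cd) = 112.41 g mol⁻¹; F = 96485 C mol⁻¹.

36.4 A

n(Cd) = 167 / 112.41 = 1.486 mol.
n(e⁻) = 2 × 1.486 = 2.971 mol.
Q = n(e⁻)·F = 2.971 × 96485 = 286700 C.
I = Q/t = 286700 / 7870.0 s = 36.4 A.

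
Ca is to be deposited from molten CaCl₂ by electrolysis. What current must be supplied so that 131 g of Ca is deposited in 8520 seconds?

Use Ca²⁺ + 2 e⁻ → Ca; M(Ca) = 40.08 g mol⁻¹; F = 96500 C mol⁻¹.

n(Ca) = 131 / 40.08 = 3.268 mol.
n(e⁻) = 2 × 3.268 = 6.537 mol.
Q = n(e⁻)·F = 6.537 × 96500 = 630800 C.
I = Q/t = 630800 / 8520.0 s = 74.0 A.

74.0 A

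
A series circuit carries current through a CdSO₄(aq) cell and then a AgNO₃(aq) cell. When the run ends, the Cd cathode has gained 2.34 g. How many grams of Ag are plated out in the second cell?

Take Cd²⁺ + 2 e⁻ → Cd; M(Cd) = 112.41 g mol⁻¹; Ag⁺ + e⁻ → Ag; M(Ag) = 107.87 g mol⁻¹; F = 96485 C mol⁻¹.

n(Cd) = 2.34 / 112.41 = 0.02082 mol.
Since Cd²⁺ + 2 e⁻ → Cd, n(e⁻) passed = 2 × 0.02082 = 0.04163 mol.
Cells in series carry the same charge, so the same 0.04163 mol of electrons passes through cell 2.
Ag⁺ + e⁻ → Ag, so n(Ag) = 0.04163 / 1 = 0.04163 mol.
m(Ag) = 0.04163 × 107.87 = 4.49 g.

4.49 g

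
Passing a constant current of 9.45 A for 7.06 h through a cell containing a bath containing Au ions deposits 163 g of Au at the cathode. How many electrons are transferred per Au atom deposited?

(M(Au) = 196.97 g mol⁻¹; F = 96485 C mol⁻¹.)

Q = I·t = 9.450 A × 25416 s = 240200 C, so n(e⁻) = 240200/96485 = 2.489 mol.
n(Au) deposited = 163 / 196.97 = 0.8275 mol.
Electrons per atom = n(e⁻)/n(Au) = 2.489 / 0.8275 = 3.01 ≈ 3, so the ion is Au³⁺.

3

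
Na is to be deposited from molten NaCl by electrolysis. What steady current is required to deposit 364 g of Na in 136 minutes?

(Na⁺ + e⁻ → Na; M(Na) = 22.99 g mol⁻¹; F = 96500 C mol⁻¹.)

187 A

n(Na) = 364 / 22.99 = 15.83 mol.
n(e⁻) = 1 × 15.83 = 15.83 mol.
Q = n(e⁻)·F = 15.83 × 96500 = 1528000 C.
I = Q/t = 1528000 / 8160.0 s = 187 A.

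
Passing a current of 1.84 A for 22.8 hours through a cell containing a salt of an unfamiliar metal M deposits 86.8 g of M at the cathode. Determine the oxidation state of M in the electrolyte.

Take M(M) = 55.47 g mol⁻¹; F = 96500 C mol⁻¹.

+1

Q = I·t = 1.840 A × 82080 s = 151000 C, so n(e⁻) = 151000/96500 = 1.565 mol.
n(M) deposited = 86.8 / 55.47 = 1.565 mol.
Electrons per atom = n(e⁻)/n(M) = 1.565 / 1.565 = 1.00 ≈ 1, so the ion is M⁺.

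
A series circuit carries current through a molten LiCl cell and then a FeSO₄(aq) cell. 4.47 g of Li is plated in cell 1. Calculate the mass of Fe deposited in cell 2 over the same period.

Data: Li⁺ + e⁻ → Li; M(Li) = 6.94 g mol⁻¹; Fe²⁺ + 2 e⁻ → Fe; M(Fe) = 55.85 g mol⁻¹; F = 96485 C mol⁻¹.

n(Li) = 4.47 / 6.94 = 0.6441 mol.
Since Li⁺ + e⁻ → Li, n(e⁻) passed = 1 × 0.6441 = 0.6441 mol.
Cells in series carry the same charge, so the same 0.6441 mol of electrons passes through cell 2.
Fe²⁺ + 2 e⁻ → Fe, so n(Fe) = 0.6441 / 2 = 0.3220 mol.
m(Fe) = 0.3220 × 55.85 = 18.0 g.

18.0 g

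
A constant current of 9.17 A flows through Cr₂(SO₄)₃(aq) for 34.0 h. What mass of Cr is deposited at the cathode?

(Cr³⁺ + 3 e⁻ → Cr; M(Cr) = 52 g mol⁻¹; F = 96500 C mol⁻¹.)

202 g

Q = I·t = 9.170 A × 122400 s = 1122000 C.
n(e⁻) = Q/F = 1122000 / 96500 = 11.63 mol.
Cr³⁺ + 3 e⁻ → Cr, so n(Cr) = n(e⁻)/3 = 3.877 mol.
m = n·M = 3.877 × 52 = 202 g.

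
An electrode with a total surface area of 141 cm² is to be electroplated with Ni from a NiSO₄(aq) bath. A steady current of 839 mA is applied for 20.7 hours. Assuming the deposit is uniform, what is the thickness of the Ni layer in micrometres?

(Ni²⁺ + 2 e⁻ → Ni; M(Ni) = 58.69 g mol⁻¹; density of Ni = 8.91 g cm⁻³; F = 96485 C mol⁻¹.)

Q = I·t = 0.8390 × 74520 = 62520 C; n(e⁻) = 0.6480 mol.
n(Ni) = n(e⁻)/2 = 0.3240 mol, so m = 0.3240 × 58.69 = 19.02 g.
Volume = m/ρ = 19.02 / 8.91 = 2.134 cm³.
Thickness = V/A = 2.134 / 141 = 0.0151 cm = 151 μm.

151 μm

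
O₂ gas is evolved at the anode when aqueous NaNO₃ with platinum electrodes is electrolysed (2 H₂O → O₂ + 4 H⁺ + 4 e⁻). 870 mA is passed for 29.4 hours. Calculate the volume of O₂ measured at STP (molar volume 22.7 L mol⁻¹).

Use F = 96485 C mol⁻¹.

Q = I·t = 0.8700 A × 105840 s = 92080 C.
n(e⁻) = Q/F = 92080 / 96485 = 0.9544 mol.
4 electrons are transferred per O₂ molecule, so n(O₂) = 0.9544 / 4 = 0.2386 mol.
V = n × V_m = 0.2386 × 22.7 = 5.42 L.

5.42 L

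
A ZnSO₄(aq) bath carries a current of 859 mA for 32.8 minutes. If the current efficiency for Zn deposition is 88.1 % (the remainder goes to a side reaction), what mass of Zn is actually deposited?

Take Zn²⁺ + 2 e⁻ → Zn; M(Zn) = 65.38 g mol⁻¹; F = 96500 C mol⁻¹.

0.505 g

Q = I·t = 0.8590 × 1968.0 = 1691 C.
n(e⁻) = 1691/96500 = 0.01752 mol; theoretically n(Zn) = 0.01752/2 = 0.008759 mol, m_theo = 0.5727 g.
At 88.1 % efficiency, m_actual = 0.881 × 0.5727 = 0.505 g.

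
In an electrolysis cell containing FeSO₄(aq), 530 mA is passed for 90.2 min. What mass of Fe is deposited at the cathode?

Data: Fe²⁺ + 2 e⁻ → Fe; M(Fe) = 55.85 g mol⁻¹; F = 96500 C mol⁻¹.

0.830 g

Q = I·t = 0.5300 A × 5412.0 s = 2868 C.
n(e⁻) = Q/F = 2868 / 96500 = 0.02972 mol.
Fe²⁺ + 2 e⁻ → Fe, so n(Fe) = n(e⁻)/2 = 0.01486 mol.
m = n·M = 0.01486 × 55.85 = 0.830 g.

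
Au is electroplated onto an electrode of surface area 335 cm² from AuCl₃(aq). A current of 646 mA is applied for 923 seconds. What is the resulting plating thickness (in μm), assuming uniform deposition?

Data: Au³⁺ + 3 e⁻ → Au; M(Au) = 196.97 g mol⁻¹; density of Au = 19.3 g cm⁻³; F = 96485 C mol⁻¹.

Q = I·t = 0.6460 × 923.00 = 596.3 C; n(e⁻) = 0.006180 mol.
n(Au) = n(e⁻)/3 = 0.002060 mol, so m = 0.002060 × 196.97 = 0.4057 g.
Volume = m/ρ = 0.4057 / 19.3 = 0.02102 cm³.
Thickness = V/A = 0.02102 / 335 = 6.28 × 10⁻⁵ cm = 0.628 μm.

0.628 μm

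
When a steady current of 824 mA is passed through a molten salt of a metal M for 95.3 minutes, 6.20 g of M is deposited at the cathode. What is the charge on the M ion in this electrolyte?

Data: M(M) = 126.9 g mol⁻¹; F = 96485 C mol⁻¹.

Q = I·t = 0.8240 A × 5718.0 s = 4712 C, so n(e⁻) = 4712/96485 = 0.04883 mol.
n(M) deposited = 6.20 / 126.9 = 0.04886 mol.
Electrons per atom = n(e⁻)/n(M) = 0.04883 / 0.04886 = 0.999 ≈ 1, so the ion is M⁺.

+1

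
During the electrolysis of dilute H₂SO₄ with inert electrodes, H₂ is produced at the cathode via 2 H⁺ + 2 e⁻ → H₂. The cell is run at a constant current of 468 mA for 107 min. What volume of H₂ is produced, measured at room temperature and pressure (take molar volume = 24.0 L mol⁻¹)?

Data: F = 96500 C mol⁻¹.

0.374 L

Q = I·t = 0.4680 A × 6420.0 s = 3005 C.
n(e⁻) = Q/F = 3005 / 96500 = 0.03114 mol.
2 electrons are transferred per H₂ molecule, so n(H₂) = 0.03114 / 2 = 0.01557 mol.
V = n × V_m = 0.01557 × 24.0 = 0.374 L.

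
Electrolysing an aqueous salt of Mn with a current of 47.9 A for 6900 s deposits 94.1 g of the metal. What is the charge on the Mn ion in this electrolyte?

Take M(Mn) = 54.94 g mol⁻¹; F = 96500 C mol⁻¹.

Q = I·t = 47.90 A × 6900.0 s = 330500 C, so n(e⁻) = 330500/96500 = 3.425 mol.
n(Mn) deposited = 94.1 / 54.94 = 1.713 mol.
Electrons per atom = n(e⁻)/n(Mn) = 3.425 / 1.713 = 2.00 ≈ 2, so the ion is Mn²⁺.

+2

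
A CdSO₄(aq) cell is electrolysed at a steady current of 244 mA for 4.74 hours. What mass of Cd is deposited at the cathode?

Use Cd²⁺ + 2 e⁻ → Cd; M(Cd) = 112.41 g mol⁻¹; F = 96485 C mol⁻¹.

Q = I·t = 0.2440 A × 17064 s = 4164 C.
n(e⁻) = Q/F = 4164 / 96485 = 0.04315 mol.
Cd²⁺ + 2 e⁻ → Cd, so n(Cd) = n(e⁻)/2 = 0.02158 mol.
m = n·M = 0.02158 × 112.41 = 2.43 g.

2.43 g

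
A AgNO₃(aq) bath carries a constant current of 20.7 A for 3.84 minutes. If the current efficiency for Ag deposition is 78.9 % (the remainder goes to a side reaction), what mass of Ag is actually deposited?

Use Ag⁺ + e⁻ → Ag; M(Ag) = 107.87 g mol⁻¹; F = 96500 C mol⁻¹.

Q = I·t = 20.70 × 230.40 = 4769 C.
n(e⁻) = 4769/96500 = 0.04942 mol; theoretically n(Ag) = 0.04942/1 = 0.04942 mol, m_theo = 5.331 g.
At 78.9 % efficiency, m_actual = 0.789 × 5.331 = 4.21 g.

4.21 g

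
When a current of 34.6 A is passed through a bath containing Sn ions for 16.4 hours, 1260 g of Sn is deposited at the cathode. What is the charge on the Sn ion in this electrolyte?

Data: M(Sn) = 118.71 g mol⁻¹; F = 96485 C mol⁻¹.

+2

Q = I·t = 34.60 A × 59040 s = 2043000 C, so n(e⁻) = 2043000/96485 = 21.17 mol.
n(Sn) deposited = 1260 / 118.71 = 10.61 mol.
Electrons per atom = n(e⁻)/n(Sn) = 21.17 / 10.61 = 1.99 ≈ 2, so the ion is Sn²⁺.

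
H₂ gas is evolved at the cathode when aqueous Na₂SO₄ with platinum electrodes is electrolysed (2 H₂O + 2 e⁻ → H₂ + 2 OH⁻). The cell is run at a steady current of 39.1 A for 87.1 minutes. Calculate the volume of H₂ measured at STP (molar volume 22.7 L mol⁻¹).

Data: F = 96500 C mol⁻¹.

Q = I·t = 39.10 A × 5226.0 s = 204300 C.
n(e⁻) = Q/F = 204300 / 96500 = 2.117 mol.
2 electrons are transferred per H₂ molecule, so n(H₂) = 2.117 / 2 = 1.059 mol.
V = n × V_m = 1.059 × 22.7 = 24.0 L.

24.0 L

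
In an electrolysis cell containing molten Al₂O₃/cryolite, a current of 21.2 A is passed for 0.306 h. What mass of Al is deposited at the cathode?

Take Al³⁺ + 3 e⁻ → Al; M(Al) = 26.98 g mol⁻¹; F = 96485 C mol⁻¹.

Q = I·t = 21.20 A × 1101.6 s = 23350 C.
n(e⁻) = Q/F = 23350 / 96485 = 0.2420 mol.
Al³⁺ + 3 e⁻ → Al, so n(Al) = n(e⁻)/3 = 0.08068 mol.
m = n·M = 0.08068 × 26.98 = 2.18 g.

2.18 g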